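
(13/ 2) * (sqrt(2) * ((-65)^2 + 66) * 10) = 278915 * sqrt(2) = 394445.38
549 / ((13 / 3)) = 1647 / 13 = 126.69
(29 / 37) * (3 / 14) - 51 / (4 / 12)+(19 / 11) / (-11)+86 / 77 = -9519045 / 62678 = -151.87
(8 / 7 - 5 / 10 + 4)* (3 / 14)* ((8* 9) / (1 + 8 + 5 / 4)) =14040 / 2009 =6.99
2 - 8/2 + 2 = 0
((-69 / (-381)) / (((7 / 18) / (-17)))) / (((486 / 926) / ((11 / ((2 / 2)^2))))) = -3982726 / 24003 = -165.93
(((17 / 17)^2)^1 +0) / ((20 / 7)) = 7 / 20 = 0.35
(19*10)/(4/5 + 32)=475/82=5.79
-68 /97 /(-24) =0.03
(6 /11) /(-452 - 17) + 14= 72220 /5159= 14.00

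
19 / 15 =1.27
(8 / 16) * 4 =2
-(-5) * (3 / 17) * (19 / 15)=19 / 17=1.12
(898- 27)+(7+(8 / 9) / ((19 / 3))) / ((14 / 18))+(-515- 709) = -45728 / 133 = -343.82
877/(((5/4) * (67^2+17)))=1754/11265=0.16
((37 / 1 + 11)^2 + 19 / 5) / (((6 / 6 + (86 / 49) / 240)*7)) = 1938552 / 5923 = 327.29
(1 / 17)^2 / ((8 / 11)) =0.00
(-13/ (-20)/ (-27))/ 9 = -13/ 4860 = -0.00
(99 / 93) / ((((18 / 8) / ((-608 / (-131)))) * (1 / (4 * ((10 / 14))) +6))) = 535040 / 1547241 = 0.35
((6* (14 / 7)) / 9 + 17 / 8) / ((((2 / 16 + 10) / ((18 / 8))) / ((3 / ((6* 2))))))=0.19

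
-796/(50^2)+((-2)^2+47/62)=172037/38750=4.44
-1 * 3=-3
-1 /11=-0.09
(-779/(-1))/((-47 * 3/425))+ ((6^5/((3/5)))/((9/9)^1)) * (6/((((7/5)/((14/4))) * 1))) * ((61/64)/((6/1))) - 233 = 15961313/564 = 28300.20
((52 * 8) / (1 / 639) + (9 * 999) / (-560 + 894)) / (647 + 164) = 88794207 / 270874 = 327.81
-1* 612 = -612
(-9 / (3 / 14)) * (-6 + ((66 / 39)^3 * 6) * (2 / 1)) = -4812948 / 2197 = -2190.69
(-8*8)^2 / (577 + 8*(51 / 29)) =118784 / 17141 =6.93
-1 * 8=-8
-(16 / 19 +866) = -866.84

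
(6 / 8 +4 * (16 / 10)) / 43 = 143 / 860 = 0.17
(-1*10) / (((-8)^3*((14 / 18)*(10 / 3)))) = 27 / 3584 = 0.01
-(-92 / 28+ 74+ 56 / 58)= -14551 / 203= -71.68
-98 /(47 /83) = -8134 /47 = -173.06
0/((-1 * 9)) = 0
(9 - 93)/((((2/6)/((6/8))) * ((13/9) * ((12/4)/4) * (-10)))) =1134/65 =17.45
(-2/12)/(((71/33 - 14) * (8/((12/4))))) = 0.01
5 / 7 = 0.71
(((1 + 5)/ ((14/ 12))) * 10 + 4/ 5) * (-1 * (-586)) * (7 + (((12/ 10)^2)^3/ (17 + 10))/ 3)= 117780390808/ 546875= 215369.86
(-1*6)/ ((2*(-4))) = 3/ 4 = 0.75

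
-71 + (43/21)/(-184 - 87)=-404104/5691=-71.01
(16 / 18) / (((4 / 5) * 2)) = 5 / 9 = 0.56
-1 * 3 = -3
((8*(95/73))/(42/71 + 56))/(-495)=-5396/14519043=-0.00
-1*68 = -68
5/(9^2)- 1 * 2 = -157/81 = -1.94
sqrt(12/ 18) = sqrt(6)/ 3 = 0.82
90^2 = 8100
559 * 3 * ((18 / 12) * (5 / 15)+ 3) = 5869.50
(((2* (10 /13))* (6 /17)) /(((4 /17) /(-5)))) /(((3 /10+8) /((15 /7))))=-22500 /7553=-2.98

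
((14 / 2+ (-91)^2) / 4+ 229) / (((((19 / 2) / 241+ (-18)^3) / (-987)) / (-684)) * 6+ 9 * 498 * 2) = 124791688476 / 486147860659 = 0.26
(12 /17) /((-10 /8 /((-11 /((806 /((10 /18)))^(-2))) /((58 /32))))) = 444538119168 /61625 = 7213600.31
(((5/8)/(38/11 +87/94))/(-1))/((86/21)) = -0.03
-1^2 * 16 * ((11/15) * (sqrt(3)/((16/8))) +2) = -32 - 88 * sqrt(3)/15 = -42.16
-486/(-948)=81/158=0.51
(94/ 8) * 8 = 94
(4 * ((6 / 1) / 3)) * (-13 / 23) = -104 / 23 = -4.52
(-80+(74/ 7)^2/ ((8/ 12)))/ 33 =4294/ 1617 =2.66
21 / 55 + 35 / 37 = 1.33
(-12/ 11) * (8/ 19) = -96/ 209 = -0.46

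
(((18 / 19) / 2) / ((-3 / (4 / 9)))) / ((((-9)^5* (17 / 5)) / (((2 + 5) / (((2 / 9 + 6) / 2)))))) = 5 / 6357609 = 0.00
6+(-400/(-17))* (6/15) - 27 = -197/17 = -11.59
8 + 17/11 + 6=171/11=15.55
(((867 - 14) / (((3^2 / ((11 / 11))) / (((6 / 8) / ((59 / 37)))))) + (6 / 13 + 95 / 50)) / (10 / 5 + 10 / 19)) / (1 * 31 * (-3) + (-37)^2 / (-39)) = -0.15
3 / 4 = 0.75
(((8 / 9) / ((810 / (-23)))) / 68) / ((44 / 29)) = -667 / 2726460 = -0.00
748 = 748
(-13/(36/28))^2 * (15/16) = 41405/432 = 95.84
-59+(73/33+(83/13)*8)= -2450/429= -5.71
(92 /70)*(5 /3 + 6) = 1058 /105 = 10.08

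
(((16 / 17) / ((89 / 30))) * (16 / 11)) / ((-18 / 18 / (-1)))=7680 / 16643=0.46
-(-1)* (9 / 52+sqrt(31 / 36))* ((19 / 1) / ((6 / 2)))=57 / 52+19* sqrt(31) / 18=6.97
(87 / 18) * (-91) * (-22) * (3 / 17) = 29029 / 17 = 1707.59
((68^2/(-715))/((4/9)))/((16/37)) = -96237/2860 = -33.65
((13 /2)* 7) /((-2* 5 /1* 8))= -91 /160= -0.57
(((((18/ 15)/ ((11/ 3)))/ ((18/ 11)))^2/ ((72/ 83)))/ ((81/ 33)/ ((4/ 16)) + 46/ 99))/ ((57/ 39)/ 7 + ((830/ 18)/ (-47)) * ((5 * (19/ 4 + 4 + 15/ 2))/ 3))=-105432327/ 619818512900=-0.00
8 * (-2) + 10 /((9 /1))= -134 /9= -14.89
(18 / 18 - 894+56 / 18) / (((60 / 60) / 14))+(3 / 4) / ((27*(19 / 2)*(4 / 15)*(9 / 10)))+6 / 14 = -178946765 / 14364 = -12458.00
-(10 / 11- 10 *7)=760 / 11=69.09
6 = 6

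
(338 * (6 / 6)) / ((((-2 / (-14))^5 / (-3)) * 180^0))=-17042298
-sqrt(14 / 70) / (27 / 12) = -4*sqrt(5) / 45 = -0.20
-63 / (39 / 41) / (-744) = 287 / 3224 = 0.09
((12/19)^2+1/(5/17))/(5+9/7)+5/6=342547/238260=1.44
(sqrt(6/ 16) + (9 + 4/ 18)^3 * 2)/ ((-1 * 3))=-1143574/ 2187 - sqrt(6)/ 12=-523.10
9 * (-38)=-342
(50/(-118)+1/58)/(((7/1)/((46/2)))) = -31993/23954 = -1.34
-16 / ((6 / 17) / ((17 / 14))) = -1156 / 21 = -55.05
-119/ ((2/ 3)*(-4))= 44.62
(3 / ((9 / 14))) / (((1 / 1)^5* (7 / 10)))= 20 / 3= 6.67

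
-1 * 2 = -2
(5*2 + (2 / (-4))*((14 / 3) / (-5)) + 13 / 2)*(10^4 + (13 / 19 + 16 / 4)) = 32251767 / 190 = 169746.14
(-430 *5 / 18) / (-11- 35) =1075 / 414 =2.60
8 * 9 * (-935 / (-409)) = 67320 / 409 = 164.60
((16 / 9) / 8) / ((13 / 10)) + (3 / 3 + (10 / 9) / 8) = 613 / 468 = 1.31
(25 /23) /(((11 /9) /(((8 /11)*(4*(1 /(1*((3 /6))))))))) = 14400 /2783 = 5.17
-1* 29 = -29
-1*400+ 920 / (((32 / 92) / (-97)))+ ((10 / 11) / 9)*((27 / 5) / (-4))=-5653233 / 22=-256965.14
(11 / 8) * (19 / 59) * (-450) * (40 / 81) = -98.40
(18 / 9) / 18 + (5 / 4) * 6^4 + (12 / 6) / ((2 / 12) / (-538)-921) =1620.11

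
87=87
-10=-10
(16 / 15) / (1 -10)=-0.12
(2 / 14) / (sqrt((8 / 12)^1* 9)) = sqrt(6) / 42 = 0.06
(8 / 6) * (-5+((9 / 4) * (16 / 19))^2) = -1.88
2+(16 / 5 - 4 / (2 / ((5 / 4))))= 27 / 10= 2.70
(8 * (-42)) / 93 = -112 / 31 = -3.61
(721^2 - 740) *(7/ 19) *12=43604484/ 19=2294972.84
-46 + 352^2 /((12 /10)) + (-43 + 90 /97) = 30021091 /291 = 103165.26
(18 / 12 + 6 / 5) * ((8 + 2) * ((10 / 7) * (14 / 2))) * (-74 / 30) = -666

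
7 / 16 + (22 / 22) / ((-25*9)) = 0.43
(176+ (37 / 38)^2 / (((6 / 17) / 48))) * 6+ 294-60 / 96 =6131203 / 2888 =2122.99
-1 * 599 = -599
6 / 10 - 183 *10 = -9147 / 5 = -1829.40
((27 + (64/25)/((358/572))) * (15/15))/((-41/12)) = -1669548/183475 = -9.10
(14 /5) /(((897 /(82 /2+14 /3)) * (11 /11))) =1918 /13455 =0.14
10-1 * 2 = 8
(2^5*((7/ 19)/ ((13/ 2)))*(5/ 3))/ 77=320/ 8151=0.04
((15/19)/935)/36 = 1/42636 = 0.00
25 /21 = 1.19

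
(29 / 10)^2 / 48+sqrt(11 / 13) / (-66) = 0.16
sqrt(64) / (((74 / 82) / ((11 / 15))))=3608 / 555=6.50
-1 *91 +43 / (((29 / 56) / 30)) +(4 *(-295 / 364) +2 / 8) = 25303183 / 10556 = 2397.04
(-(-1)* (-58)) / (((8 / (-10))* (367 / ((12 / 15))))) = 58 / 367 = 0.16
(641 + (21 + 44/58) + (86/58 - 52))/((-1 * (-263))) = 17755/7627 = 2.33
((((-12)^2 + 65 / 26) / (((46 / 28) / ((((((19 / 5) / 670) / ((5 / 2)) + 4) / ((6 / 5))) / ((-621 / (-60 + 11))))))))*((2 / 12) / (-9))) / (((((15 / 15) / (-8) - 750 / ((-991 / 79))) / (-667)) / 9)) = 64540628045306 / 1476036409725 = 43.73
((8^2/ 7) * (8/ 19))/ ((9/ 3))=512/ 399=1.28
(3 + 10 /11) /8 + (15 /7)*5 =6901 /616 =11.20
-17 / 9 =-1.89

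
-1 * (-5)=5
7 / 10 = 0.70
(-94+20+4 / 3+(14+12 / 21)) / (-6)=610 / 63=9.68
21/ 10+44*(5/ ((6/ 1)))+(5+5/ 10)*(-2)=833/ 30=27.77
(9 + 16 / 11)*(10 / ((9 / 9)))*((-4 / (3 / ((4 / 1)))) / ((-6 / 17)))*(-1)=-156400 / 99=-1579.80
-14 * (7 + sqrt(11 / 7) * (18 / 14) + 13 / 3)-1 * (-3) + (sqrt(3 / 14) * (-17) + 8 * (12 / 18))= -451 / 3-18 * sqrt(77) / 7-17 * sqrt(42) / 14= -180.77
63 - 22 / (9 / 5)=457 / 9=50.78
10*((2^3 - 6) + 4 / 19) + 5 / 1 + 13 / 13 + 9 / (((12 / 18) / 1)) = 1581 / 38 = 41.61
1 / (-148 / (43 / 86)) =-1 / 296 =-0.00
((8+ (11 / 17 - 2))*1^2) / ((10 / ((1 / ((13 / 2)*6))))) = 0.02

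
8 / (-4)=-2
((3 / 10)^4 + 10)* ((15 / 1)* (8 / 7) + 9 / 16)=198460623 / 1120000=177.20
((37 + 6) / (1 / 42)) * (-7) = -12642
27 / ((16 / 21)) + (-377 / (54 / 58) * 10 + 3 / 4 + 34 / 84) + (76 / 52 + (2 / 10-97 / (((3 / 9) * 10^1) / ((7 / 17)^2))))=-228128809241 / 56805840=-4015.94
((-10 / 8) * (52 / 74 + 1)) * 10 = -21.28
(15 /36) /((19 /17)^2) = 1445 /4332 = 0.33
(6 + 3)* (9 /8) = 81 /8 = 10.12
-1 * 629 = -629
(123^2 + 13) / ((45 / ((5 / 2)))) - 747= 848 / 9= 94.22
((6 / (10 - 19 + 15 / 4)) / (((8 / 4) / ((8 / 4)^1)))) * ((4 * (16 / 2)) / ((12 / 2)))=-128 / 21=-6.10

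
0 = 0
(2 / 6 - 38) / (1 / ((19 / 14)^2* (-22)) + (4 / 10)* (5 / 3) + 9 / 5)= -2243615 / 145457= -15.42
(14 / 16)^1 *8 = 7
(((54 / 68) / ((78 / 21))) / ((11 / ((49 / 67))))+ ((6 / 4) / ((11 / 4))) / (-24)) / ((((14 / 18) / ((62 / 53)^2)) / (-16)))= 767477664 / 3202650451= 0.24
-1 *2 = -2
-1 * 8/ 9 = -8/ 9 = -0.89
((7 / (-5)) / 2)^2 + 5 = 549 / 100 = 5.49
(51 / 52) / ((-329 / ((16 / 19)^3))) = -52224 / 29335943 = -0.00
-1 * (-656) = 656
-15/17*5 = -75/17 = -4.41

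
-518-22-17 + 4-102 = -655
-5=-5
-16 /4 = -4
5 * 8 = 40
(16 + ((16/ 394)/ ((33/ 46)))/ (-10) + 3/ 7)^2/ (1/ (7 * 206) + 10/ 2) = 2876496879174014/ 53332737536925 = 53.93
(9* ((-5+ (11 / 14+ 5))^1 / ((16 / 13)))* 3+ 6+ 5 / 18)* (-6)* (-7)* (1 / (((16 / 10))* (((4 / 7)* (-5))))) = -216.04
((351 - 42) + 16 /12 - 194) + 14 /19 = 117.07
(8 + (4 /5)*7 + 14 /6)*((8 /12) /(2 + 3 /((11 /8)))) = 2629 /1035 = 2.54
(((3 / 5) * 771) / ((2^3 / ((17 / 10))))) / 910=39321 / 364000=0.11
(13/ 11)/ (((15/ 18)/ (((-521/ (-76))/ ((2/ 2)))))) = 9.72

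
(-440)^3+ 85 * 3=-85183745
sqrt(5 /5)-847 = -846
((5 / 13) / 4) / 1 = 0.10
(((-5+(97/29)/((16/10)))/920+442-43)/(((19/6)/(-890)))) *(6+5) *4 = -250120456245/50692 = -4934120.89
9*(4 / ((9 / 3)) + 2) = 30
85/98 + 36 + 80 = 11453/98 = 116.87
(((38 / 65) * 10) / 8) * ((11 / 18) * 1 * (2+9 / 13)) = 7315 / 6084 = 1.20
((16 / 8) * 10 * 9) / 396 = 5 / 11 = 0.45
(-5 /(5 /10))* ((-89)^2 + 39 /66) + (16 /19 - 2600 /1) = -17099349 /209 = -81815.07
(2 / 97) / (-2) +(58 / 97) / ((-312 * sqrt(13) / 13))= -1 / 97-29 * sqrt(13) / 15132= -0.02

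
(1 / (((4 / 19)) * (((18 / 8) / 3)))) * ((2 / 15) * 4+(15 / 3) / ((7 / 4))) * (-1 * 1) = -6764 / 315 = -21.47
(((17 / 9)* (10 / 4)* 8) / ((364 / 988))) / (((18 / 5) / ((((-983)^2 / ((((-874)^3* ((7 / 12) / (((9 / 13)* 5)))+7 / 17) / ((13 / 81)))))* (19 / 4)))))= -163819443256625 / 878413350931074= -0.19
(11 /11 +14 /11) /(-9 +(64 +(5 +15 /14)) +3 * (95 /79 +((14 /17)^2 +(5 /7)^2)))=55935950 /1679614761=0.03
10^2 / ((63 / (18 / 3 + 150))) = 5200 / 21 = 247.62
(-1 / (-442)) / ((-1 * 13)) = -1 / 5746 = -0.00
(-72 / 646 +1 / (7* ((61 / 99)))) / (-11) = -16605 / 1517131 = -0.01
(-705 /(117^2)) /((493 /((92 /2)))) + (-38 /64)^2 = 801021359 /2303548416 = 0.35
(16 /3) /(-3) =-16 /9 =-1.78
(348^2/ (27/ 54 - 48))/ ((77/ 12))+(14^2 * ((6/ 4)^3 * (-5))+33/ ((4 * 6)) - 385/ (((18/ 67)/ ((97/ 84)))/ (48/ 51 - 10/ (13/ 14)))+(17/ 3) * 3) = 1463960087893/ 116396280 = 12577.38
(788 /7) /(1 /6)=4728 /7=675.43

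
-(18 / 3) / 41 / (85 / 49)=-294 / 3485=-0.08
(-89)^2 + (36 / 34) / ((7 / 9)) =942761 / 119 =7922.36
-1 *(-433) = 433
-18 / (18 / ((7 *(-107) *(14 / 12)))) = 5243 / 6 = 873.83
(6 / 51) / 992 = 1 / 8432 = 0.00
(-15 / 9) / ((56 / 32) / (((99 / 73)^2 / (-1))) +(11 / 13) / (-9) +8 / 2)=-0.56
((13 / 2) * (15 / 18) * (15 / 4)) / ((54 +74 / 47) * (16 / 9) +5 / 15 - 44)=137475 / 373136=0.37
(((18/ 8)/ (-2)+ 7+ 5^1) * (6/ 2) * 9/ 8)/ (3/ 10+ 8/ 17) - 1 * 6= 174513/ 4192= 41.63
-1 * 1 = -1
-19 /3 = -6.33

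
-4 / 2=-2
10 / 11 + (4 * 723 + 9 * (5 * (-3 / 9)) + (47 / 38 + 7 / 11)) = 1203749 / 418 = 2879.78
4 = 4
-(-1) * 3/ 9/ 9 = 1/ 27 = 0.04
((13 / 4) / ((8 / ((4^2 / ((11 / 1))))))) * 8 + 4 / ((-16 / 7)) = 131 / 44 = 2.98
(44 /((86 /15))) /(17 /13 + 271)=143 /5074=0.03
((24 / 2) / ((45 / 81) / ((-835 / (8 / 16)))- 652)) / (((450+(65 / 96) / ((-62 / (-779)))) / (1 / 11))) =-0.00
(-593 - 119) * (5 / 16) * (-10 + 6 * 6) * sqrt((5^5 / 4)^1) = -161695.67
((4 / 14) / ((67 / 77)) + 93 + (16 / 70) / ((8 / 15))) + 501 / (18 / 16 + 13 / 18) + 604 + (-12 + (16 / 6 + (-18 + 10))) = 25440236 / 26733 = 951.64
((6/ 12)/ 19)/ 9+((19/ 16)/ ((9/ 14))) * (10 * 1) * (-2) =-6317/ 171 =-36.94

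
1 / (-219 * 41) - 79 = -79.00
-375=-375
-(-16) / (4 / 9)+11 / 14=515 / 14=36.79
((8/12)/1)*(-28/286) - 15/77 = -71/273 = -0.26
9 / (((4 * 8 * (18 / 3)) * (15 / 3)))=3 / 320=0.01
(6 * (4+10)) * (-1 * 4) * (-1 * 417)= 140112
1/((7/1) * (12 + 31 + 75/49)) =7/2182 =0.00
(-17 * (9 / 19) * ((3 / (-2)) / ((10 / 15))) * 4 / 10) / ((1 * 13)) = 1377 / 2470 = 0.56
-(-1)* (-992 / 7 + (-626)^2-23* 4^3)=2731836 / 7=390262.29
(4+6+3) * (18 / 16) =117 / 8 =14.62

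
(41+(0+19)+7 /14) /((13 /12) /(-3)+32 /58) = 63162 /199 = 317.40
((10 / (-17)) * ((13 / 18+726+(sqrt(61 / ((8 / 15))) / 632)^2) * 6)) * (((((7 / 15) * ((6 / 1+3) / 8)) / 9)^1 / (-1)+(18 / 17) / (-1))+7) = -250814534801611 / 16622429184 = -15088.92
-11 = -11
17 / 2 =8.50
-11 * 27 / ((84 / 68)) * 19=-31977 / 7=-4568.14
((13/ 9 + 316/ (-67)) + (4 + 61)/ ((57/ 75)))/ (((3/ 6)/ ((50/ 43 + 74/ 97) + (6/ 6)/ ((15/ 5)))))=1238999144/ 3333987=371.63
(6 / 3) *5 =10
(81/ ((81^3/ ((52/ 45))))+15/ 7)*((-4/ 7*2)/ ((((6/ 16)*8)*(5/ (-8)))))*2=566916992/ 217005075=2.61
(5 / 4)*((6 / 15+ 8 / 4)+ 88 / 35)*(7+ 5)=516 / 7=73.71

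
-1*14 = -14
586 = 586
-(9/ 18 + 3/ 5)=-11/ 10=-1.10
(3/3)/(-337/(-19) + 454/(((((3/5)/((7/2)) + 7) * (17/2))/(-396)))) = -81073/237674741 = -0.00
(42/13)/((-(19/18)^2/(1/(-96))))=567/18772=0.03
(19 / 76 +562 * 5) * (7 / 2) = 78687 / 8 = 9835.88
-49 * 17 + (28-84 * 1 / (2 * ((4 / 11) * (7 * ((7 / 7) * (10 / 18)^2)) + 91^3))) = -77214738361 / 95918923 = -805.00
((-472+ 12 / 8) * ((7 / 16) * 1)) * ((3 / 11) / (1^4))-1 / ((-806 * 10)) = -39818327 / 709280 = -56.14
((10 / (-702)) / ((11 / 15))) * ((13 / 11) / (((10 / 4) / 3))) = -10 / 363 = -0.03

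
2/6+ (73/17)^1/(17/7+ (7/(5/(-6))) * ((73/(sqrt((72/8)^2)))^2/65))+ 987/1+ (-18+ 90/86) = 793324178656/818135931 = 969.67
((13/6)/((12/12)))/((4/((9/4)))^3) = 0.39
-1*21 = -21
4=4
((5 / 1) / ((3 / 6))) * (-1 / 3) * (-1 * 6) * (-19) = -380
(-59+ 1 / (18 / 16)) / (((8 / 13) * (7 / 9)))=-6799 / 56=-121.41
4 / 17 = 0.24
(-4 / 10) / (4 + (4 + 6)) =-1 / 35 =-0.03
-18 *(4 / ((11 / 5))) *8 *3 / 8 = -1080 / 11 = -98.18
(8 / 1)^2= 64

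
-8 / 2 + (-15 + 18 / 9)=-17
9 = 9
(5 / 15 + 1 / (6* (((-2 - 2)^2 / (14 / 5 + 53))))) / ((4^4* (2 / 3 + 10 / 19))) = 8341 / 2785280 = 0.00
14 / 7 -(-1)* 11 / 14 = 39 / 14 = 2.79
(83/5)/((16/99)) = 8217/80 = 102.71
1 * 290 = 290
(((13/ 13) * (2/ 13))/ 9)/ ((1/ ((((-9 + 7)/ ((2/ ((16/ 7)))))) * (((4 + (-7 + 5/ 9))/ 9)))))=704/ 66339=0.01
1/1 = 1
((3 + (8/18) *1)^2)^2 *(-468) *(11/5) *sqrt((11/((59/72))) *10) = -2113016048 *sqrt(3245)/71685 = -1679120.47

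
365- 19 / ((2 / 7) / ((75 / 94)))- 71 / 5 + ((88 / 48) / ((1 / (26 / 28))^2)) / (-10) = 164480303 / 552720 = 297.58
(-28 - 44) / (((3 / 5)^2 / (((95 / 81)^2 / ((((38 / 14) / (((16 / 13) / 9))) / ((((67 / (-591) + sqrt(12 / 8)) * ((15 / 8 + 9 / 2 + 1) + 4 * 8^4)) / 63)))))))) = 128407510000 / 314081631 - 958265000 * sqrt(6) / 531441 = -4007.95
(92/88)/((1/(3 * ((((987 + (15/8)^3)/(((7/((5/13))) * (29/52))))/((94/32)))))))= 175508055/1679216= 104.52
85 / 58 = 1.47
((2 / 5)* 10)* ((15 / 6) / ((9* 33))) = 10 / 297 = 0.03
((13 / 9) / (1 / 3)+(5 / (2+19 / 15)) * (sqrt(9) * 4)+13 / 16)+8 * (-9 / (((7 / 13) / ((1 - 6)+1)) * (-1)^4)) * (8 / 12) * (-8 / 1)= -6653945 / 2352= -2829.06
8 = 8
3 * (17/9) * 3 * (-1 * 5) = -85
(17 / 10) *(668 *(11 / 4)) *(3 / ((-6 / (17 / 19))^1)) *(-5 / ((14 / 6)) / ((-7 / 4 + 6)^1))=93687 / 133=704.41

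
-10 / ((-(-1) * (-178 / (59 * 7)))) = 2065 / 89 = 23.20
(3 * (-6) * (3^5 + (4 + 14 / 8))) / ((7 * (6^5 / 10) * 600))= -199 / 145152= -0.00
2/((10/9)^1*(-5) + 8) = 9/11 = 0.82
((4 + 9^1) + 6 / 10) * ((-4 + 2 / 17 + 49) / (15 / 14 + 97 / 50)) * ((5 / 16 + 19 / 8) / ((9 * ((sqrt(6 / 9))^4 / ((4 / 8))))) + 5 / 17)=36804495 / 286688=128.38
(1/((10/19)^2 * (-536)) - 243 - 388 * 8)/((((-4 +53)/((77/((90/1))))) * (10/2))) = -1973395171/168840000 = -11.69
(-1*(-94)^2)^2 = 78074896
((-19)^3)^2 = 47045881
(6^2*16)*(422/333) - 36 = 693.95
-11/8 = -1.38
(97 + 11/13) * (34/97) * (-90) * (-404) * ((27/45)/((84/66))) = 5189241024/8827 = 587882.75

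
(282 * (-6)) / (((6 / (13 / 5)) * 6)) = -611 / 5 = -122.20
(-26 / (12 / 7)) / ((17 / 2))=-91 / 51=-1.78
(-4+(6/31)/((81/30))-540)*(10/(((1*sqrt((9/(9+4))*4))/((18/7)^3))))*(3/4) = -122922360*sqrt(13)/10633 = -41681.83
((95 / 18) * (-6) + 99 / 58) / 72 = -5213 / 12528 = -0.42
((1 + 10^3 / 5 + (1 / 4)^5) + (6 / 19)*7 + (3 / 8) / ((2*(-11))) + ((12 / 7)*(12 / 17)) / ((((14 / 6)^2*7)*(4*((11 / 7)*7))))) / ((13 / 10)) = 682696027865 / 4367745536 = 156.30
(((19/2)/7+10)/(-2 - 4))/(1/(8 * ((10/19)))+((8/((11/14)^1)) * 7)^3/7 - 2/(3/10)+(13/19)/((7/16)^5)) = -193086067020/5279703524568871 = -0.00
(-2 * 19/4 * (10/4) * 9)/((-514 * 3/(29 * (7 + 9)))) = 16530/257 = 64.32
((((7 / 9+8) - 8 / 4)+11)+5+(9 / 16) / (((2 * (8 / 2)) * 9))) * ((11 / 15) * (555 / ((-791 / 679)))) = -1036284271 / 130176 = -7960.64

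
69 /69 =1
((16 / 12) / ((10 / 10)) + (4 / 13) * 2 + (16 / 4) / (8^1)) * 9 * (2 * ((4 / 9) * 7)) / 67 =5348 / 2613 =2.05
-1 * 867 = -867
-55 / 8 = -6.88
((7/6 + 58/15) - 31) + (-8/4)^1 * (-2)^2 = -1019/30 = -33.97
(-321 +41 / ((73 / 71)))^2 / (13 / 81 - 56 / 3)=-34113351204 / 7988171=-4270.48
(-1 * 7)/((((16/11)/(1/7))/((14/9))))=-77/72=-1.07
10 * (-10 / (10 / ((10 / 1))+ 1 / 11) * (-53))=14575 / 3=4858.33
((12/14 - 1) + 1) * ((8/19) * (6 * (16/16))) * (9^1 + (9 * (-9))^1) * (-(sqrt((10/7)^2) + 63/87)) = 476928/1421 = 335.63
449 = 449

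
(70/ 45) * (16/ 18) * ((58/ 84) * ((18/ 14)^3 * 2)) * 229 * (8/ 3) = 850048/ 343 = 2478.27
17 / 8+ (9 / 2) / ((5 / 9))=409 / 40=10.22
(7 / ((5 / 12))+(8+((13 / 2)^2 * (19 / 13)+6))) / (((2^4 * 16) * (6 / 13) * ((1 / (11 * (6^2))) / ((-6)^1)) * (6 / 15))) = -2382237 / 512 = -4652.81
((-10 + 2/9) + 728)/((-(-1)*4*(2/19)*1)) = 15352/9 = 1705.78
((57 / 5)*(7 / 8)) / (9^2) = 133 / 1080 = 0.12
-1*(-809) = 809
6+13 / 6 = 49 / 6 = 8.17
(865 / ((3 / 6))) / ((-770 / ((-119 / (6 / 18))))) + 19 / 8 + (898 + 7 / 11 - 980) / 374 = 804.25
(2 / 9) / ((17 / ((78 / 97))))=52 / 4947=0.01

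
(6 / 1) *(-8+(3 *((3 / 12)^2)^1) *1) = -375 / 8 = -46.88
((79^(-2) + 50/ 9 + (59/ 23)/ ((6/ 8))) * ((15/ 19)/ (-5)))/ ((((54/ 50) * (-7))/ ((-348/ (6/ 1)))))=-884956750/ 81388881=-10.87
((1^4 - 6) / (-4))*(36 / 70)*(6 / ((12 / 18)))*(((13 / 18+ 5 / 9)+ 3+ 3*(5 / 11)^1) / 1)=10053 / 308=32.64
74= 74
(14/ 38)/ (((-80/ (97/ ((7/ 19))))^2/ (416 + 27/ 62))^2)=404787017306408486419/ 54005432320000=7495301.86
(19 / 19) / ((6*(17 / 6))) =1 / 17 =0.06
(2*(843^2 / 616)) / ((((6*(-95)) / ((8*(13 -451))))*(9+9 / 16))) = 184452896 / 124355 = 1483.28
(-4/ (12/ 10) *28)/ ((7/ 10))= -400/ 3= -133.33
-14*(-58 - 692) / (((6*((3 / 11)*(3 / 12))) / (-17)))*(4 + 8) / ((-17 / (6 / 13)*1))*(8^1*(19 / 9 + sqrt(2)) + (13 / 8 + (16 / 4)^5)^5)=161324975031619658463.07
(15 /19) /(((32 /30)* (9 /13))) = 325 /304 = 1.07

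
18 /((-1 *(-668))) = 9 /334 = 0.03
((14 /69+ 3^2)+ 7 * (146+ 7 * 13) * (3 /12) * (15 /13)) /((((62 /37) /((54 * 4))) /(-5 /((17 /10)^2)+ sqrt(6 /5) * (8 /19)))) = -291389152500 /2678741+ 932445288 * sqrt(30) /176111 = -79778.43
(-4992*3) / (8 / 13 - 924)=48672 / 3001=16.22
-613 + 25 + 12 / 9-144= -2192 / 3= -730.67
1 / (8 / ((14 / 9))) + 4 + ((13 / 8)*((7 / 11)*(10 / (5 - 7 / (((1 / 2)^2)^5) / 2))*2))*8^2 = 1806853 / 472428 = 3.82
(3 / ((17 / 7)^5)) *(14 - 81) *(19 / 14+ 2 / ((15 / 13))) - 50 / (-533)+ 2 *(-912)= -13858672866979 / 7567837810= -1831.26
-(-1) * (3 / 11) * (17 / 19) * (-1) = -51 / 209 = -0.24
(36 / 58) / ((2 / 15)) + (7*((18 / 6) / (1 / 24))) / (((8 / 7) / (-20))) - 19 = -256196 / 29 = -8834.34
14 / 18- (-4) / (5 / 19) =719 / 45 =15.98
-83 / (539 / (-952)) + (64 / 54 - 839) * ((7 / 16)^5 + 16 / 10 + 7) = -25694950736057 / 3633315840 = -7072.04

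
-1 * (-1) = 1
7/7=1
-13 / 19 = -0.68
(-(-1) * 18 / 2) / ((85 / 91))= 819 / 85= 9.64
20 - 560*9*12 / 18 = -3340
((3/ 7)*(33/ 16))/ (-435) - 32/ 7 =-74273/ 16240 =-4.57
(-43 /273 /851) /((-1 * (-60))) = -43 /13939380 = -0.00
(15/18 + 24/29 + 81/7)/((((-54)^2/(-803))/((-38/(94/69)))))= 5655632587/55643112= 101.64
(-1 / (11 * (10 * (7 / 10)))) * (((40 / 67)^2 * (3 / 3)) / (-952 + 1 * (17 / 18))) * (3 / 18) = 4800 / 5917233707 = 0.00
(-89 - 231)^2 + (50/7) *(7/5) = 102410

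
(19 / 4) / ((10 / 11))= 209 / 40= 5.22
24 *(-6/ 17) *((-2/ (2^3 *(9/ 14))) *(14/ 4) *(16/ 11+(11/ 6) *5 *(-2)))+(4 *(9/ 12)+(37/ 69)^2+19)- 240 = -367086887/ 890307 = -412.31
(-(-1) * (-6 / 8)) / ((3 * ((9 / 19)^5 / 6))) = -2476099 / 39366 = -62.90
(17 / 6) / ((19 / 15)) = 85 / 38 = 2.24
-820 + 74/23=-18786/23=-816.78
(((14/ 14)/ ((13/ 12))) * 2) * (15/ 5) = 72/ 13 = 5.54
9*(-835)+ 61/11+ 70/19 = -1568706/209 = -7505.77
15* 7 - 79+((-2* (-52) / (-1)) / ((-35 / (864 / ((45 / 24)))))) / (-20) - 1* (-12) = -30.46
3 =3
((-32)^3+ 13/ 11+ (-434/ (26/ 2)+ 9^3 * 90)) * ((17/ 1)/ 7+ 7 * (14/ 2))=1689048360/ 1001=1687361.00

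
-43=-43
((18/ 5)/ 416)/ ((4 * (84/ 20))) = 3/ 5824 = 0.00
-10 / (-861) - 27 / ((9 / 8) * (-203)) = 3242 / 24969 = 0.13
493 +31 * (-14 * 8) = -2979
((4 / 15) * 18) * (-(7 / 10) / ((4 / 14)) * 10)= -588 / 5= -117.60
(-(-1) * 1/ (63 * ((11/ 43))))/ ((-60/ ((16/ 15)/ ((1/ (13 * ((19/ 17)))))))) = -42484/ 2650725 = -0.02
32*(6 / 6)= 32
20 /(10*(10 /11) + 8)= 55 /47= 1.17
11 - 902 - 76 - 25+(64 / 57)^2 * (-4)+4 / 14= -22669246 / 22743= -996.76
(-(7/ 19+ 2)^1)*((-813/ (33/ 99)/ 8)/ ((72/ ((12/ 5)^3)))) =65853/ 475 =138.64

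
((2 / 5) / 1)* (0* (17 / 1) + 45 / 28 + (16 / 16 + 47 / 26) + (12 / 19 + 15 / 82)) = 1482811 / 708890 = 2.09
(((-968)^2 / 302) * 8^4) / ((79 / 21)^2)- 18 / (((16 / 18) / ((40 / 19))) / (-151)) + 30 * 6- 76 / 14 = 113385309576964 / 125338003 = 904636.32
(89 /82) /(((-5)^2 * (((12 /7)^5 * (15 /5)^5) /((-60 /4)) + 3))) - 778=-6348751983083 /8160347670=-778.00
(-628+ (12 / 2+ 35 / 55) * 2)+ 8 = -6674 / 11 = -606.73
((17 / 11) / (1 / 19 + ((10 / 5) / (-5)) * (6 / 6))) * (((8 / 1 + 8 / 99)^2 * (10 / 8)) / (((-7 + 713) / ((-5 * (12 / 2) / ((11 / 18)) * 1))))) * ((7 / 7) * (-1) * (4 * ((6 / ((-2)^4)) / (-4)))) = 1615000000 / 170553009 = 9.47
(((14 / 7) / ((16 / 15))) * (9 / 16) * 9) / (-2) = -1215 / 256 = -4.75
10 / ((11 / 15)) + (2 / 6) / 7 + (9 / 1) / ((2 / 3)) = 12559 / 462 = 27.18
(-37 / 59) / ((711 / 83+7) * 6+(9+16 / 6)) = -9213 / 1543499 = -0.01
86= 86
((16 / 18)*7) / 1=56 / 9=6.22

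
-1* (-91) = 91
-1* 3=-3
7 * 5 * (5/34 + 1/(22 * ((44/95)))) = 141225/16456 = 8.58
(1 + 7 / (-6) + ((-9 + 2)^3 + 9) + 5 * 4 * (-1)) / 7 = -2125 / 42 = -50.60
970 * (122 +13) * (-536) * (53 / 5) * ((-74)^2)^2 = -22310178069899520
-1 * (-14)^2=-196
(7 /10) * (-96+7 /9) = -5999 /90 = -66.66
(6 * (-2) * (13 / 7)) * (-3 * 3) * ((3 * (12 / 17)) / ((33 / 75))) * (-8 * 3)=-30326400 / 1309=-23167.61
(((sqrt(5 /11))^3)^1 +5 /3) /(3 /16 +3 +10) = 0.15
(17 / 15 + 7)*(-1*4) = -488 / 15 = -32.53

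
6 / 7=0.86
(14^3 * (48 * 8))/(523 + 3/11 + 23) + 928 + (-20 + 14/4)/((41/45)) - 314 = 414683853/164246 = 2524.77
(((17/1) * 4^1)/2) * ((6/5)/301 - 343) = -17551106/1505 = -11661.86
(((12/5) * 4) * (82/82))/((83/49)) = 2352/415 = 5.67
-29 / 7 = -4.14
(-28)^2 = 784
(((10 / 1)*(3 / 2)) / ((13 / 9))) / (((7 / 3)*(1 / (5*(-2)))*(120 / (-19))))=2565 / 364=7.05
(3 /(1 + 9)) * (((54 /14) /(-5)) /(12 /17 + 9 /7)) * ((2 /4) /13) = -459 /102700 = -0.00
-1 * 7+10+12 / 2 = 9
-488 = -488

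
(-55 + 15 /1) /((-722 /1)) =20 /361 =0.06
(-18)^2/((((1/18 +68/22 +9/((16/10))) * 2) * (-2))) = -9.23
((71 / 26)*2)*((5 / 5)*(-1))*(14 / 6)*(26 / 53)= -994 / 159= -6.25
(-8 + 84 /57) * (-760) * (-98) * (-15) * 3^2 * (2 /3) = 43747200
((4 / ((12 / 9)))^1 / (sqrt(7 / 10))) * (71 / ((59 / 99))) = 21087 * sqrt(70) / 413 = 427.18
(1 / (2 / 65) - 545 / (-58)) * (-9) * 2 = -21870 / 29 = -754.14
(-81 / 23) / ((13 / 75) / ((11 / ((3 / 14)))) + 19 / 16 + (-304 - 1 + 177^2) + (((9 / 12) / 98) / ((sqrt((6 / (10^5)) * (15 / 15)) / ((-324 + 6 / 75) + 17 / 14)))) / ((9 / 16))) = -17171740973199027600 / 151226055915012143911829 - 81002407812480000 * sqrt(15) / 151226055915012143911829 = -0.00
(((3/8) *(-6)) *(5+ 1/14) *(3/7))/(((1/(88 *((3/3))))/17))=-358479/49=-7315.90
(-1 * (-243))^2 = 59049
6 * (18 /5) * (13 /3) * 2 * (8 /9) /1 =832 /5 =166.40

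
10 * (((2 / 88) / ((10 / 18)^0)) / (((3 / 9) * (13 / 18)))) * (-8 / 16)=-135 / 286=-0.47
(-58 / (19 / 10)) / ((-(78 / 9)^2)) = 1305 / 3211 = 0.41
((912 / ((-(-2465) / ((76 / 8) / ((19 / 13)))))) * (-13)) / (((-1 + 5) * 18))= -3211 / 7395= -0.43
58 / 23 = 2.52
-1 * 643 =-643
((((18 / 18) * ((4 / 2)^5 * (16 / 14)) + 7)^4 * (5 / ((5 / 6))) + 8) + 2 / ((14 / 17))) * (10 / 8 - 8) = -1401892077303 / 9604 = -145969604.05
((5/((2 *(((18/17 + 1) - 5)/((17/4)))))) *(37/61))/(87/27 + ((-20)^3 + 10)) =96237/350779280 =0.00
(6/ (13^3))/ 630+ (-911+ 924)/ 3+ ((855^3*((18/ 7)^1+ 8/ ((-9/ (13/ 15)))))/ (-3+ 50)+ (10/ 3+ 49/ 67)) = 17398844328312619/ 726427065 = 23951261.13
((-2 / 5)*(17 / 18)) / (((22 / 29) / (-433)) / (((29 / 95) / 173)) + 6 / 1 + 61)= -6190601 / 1081650645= -0.01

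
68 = 68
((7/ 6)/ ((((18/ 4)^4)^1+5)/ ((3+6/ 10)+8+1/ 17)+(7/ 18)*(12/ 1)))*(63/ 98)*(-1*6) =-214056/ 1915439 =-0.11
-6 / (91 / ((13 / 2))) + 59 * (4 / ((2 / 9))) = 1061.57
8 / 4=2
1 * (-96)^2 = 9216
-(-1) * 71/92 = 71/92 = 0.77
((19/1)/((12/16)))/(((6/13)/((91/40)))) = 22477/180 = 124.87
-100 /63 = -1.59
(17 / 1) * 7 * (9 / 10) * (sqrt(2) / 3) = 357 * sqrt(2) / 10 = 50.49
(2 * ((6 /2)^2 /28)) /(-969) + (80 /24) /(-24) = -11359 /81396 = -0.14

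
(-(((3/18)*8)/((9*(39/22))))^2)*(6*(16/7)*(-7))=247808/369603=0.67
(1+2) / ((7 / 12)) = 36 / 7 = 5.14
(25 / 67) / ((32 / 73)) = 0.85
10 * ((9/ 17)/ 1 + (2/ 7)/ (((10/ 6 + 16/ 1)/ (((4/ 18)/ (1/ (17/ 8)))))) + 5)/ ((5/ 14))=155.04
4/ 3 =1.33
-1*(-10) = 10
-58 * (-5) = 290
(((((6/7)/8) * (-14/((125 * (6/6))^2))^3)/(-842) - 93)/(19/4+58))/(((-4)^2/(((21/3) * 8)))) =-2090995788574216692/403102874755859375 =-5.19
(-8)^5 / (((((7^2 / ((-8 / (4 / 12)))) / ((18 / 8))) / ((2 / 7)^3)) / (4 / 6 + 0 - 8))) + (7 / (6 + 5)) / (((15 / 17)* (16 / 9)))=-91345941021 / 14790160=-6176.13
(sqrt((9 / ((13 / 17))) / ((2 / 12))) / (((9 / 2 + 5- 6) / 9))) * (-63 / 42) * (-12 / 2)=486 * sqrt(1326) / 91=194.48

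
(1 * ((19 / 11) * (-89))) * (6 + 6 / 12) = -21983 / 22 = -999.23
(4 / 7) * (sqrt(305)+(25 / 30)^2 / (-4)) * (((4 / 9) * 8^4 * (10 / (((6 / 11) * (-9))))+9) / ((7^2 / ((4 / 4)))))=-745.93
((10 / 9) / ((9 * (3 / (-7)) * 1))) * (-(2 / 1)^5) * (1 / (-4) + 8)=17360 / 243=71.44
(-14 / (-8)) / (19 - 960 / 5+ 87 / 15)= -35 / 3344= -0.01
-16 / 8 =-2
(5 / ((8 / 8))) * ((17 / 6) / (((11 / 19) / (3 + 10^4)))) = 244770.38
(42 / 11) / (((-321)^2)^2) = 14 / 38930641497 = 0.00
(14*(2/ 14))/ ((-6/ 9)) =-3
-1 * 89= -89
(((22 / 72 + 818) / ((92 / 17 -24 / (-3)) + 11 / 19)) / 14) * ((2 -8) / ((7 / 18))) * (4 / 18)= -9515257 / 664293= -14.32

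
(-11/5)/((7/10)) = -22/7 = -3.14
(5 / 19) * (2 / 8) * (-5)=-25 / 76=-0.33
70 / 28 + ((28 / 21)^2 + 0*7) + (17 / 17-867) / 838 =24469 / 7542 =3.24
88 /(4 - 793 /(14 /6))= -616 /2351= -0.26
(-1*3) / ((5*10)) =-3 / 50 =-0.06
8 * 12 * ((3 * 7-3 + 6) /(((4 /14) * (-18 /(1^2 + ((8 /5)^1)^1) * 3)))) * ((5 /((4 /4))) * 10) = -58240 /3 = -19413.33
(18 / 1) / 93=6 / 31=0.19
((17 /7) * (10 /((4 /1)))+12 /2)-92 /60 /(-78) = 49513 /4095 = 12.09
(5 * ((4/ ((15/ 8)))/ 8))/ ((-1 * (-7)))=4/ 21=0.19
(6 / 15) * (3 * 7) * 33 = 1386 / 5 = 277.20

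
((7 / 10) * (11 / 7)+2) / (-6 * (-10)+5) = 31 / 650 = 0.05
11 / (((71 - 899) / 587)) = -6457 / 828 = -7.80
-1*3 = -3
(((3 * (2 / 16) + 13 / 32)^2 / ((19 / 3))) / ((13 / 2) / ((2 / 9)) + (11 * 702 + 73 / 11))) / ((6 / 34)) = 116875 / 1660311808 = 0.00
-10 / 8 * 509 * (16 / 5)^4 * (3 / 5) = -25018368 / 625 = -40029.39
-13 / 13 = -1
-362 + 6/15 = -1808/5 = -361.60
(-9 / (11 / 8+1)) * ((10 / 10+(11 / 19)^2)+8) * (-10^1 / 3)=808800 / 6859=117.92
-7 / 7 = -1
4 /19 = 0.21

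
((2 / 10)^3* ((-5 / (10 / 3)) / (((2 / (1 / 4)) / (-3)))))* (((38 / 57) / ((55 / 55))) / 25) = 3 / 25000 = 0.00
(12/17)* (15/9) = 20/17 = 1.18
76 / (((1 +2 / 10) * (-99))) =-190 / 297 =-0.64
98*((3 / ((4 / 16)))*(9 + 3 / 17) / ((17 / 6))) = 1100736 / 289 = 3808.78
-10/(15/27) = -18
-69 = -69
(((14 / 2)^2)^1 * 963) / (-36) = -5243 / 4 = -1310.75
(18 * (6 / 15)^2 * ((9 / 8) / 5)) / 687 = 27 / 28625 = 0.00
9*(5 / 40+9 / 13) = 765 / 104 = 7.36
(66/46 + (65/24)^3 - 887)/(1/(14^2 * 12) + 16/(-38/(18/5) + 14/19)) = 984572315489/1852817184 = 531.39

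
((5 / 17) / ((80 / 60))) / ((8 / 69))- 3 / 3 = 491 / 544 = 0.90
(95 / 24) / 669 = 95 / 16056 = 0.01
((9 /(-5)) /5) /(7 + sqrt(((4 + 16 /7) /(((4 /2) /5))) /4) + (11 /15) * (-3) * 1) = -3024 /33445 + 9 * sqrt(770) /6689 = -0.05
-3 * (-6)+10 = 28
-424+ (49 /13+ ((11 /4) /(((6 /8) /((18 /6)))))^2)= -3890 /13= -299.23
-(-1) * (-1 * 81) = -81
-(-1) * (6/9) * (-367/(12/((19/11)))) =-6973/198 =-35.22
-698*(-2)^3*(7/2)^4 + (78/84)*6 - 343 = 5863281/7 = 837611.57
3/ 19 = 0.16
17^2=289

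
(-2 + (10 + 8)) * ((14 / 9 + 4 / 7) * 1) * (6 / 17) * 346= 1483648 / 357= 4155.88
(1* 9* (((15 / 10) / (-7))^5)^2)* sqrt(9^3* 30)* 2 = 0.00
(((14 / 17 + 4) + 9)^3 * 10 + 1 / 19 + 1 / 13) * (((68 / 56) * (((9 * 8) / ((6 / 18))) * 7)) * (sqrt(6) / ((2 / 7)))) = 12116982200148 * sqrt(6) / 71383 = 415791205.37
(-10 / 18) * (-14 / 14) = 5 / 9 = 0.56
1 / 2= 0.50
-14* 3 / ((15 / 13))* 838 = -152516 / 5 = -30503.20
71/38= 1.87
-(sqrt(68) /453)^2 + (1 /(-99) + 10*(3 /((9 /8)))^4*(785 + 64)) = 2907320781833 /6771897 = 429321.47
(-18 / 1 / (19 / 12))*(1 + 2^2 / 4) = -432 / 19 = -22.74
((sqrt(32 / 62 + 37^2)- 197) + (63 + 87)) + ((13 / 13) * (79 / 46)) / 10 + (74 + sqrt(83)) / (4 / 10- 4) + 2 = -270689 / 4140- 5 * sqrt(83) / 18 + sqrt(1316105) / 31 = -30.91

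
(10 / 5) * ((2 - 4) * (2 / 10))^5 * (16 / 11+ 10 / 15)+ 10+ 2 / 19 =3942976 / 391875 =10.06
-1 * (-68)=68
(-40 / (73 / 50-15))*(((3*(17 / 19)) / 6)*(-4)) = -68000 / 12863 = -5.29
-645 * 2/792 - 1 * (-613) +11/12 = 40411/66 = 612.29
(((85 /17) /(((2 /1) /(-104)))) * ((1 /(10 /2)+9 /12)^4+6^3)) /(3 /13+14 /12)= -17587992747 /436000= -40339.43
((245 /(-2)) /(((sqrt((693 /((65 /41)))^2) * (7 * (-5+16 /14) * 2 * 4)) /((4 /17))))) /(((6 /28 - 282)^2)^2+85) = 4369820 /90250531570552749957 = 0.00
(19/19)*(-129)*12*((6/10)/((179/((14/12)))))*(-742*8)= 35934.36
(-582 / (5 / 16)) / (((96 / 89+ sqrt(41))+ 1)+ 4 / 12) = 1601179776 / 12540565 - 663843168 * sqrt(41) / 12540565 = -211.27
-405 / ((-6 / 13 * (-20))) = -351 / 8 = -43.88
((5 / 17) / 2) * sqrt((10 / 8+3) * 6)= 0.74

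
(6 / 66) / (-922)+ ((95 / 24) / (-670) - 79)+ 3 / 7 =-8970270499 / 114158352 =-78.58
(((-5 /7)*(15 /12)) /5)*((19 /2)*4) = -95 /14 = -6.79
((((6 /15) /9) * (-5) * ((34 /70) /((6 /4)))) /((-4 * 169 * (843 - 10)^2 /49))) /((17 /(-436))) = -436 /2261582505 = -0.00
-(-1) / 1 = 1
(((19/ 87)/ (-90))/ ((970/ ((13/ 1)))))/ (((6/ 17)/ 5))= -4199/ 9114120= -0.00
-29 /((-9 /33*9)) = 319 /27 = 11.81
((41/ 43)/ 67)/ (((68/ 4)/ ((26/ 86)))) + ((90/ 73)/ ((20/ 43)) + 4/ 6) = 3060267437/ 922432818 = 3.32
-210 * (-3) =630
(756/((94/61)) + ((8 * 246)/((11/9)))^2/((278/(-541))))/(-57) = 1329342376014/15019367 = 88508.55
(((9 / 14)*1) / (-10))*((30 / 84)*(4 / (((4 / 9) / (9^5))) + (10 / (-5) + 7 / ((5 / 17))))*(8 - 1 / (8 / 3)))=-729432693 / 7840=-93039.88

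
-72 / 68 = -18 / 17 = -1.06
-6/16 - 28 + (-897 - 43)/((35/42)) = -9251/8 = -1156.38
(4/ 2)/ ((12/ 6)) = 1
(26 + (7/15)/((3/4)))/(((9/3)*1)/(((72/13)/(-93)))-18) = -9584/24615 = -0.39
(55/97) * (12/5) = 132/97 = 1.36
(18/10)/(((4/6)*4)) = 27/40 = 0.68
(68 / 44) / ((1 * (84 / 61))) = 1037 / 924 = 1.12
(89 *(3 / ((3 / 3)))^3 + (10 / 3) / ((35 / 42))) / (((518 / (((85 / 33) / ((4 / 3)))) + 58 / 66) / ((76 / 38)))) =13503270 / 754601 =17.89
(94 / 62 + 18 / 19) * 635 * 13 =11978005 / 589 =20336.17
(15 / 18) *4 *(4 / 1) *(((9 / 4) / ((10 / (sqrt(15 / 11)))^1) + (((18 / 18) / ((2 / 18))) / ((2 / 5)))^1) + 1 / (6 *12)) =3 *sqrt(165) / 11 + 8105 / 27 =303.69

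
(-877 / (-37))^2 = 769129 / 1369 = 561.82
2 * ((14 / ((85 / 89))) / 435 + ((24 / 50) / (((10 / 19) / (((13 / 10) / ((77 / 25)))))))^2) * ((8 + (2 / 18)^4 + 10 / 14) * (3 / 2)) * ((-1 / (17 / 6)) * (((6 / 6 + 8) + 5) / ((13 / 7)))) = -1595755700983888 / 126139586698125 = -12.65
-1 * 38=-38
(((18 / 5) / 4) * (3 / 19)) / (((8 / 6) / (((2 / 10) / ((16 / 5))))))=81 / 12160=0.01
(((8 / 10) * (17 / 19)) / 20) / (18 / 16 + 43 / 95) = 136 / 5995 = 0.02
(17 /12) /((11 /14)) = 119 /66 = 1.80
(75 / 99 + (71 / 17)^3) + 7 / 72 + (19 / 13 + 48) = 6230265697 / 50584248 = 123.17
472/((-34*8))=-59/34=-1.74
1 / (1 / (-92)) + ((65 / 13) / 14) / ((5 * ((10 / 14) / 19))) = -901 / 10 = -90.10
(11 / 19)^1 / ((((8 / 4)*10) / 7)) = 77 / 380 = 0.20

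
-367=-367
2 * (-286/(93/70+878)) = -0.65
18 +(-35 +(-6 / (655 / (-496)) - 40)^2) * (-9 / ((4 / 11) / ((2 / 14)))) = -51693263199 / 12012700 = -4303.22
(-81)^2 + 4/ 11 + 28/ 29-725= 1862108/ 319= 5837.33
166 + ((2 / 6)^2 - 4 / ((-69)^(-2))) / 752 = 952093 / 6768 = 140.68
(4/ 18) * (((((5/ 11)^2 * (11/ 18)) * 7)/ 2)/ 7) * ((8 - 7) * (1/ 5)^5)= 1/ 222750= 0.00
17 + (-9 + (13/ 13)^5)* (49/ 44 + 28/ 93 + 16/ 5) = -101879/ 5115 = -19.92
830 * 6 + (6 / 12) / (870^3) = 6558689880001 / 1317006000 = 4980.00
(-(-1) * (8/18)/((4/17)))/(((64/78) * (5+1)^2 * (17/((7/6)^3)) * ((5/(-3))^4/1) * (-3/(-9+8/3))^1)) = 84721/51840000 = 0.00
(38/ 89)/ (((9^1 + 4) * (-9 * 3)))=-38/ 31239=-0.00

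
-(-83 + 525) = -442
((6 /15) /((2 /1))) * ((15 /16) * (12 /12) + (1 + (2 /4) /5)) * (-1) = -163 /400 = -0.41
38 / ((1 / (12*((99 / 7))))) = 45144 / 7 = 6449.14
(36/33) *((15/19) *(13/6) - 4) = -522/209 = -2.50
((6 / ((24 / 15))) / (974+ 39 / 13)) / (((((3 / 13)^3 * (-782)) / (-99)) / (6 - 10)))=-0.16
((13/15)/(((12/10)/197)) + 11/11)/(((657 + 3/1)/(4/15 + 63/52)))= 2973587/9266400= 0.32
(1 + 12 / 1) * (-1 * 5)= -65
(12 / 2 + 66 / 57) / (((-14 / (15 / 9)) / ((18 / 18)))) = -340 / 399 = -0.85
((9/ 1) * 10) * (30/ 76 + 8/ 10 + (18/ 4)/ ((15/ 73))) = 39492/ 19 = 2078.53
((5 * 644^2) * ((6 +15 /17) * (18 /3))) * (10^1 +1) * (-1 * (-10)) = 160129569600 /17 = 9419386447.06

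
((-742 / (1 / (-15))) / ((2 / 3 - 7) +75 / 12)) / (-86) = 66780 / 43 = 1553.02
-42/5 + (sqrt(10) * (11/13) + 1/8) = -331/40 + 11 * sqrt(10)/13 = -5.60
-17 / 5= -3.40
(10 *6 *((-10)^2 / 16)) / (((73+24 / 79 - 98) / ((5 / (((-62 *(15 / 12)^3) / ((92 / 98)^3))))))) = 3690981120 / 7115529169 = 0.52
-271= -271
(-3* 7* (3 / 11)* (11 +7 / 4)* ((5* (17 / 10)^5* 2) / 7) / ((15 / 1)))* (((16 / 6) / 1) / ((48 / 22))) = -24137569 / 200000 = -120.69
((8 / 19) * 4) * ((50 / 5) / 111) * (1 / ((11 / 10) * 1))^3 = 0.11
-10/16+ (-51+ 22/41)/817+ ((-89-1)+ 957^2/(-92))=-61915331077/6163448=-10045.57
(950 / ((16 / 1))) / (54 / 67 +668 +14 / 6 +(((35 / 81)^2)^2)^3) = 2538567050921467626401463825 / 28694437556934258206512803104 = 0.09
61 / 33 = 1.85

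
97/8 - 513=-4007/8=-500.88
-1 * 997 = -997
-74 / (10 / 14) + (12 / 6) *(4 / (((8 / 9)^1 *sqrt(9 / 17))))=-518 / 5 + 3 *sqrt(17)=-91.23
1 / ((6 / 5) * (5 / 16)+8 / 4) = 8 / 19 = 0.42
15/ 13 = 1.15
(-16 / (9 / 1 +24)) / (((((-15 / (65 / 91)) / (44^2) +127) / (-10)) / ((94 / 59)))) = 2647040 / 43515627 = 0.06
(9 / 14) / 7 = 9 / 98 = 0.09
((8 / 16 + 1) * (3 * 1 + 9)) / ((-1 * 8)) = -9 / 4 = -2.25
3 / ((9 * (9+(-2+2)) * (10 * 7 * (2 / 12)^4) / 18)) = 432 / 35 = 12.34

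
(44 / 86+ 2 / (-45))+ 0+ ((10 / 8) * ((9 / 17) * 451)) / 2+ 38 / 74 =150.21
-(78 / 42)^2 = -3.45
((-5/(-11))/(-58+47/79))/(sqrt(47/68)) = -0.01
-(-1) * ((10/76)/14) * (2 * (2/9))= 5/1197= 0.00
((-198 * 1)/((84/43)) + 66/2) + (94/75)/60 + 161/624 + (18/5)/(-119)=-1896549103/27846000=-68.11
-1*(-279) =279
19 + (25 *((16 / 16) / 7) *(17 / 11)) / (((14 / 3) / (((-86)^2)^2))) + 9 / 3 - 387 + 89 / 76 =2650239631311 / 40964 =64696797.95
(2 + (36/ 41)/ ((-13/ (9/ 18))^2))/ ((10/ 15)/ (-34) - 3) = -0.66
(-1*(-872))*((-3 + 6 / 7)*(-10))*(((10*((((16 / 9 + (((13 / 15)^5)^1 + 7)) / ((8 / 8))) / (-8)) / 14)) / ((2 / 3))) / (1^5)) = -109574866 / 4725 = -23190.45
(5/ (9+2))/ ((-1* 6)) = -5/ 66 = -0.08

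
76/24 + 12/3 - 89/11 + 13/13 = 5/66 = 0.08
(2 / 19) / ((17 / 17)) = 2 / 19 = 0.11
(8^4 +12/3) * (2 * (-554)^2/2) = 1258355600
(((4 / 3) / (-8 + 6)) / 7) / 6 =-0.02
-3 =-3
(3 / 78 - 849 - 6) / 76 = -22229 / 1976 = -11.25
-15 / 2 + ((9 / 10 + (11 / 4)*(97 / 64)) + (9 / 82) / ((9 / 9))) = -121873 / 52480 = -2.32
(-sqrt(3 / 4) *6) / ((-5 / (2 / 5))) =6 *sqrt(3) / 25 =0.42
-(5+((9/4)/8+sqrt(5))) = -169/32-sqrt(5) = -7.52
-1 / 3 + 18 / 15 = 13 / 15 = 0.87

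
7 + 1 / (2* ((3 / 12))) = 9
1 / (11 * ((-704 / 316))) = -79 / 1936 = -0.04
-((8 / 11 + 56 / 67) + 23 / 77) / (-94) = 0.02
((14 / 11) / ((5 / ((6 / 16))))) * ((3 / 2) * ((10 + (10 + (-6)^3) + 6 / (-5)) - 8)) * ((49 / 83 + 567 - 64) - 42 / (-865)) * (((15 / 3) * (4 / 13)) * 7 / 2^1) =-4090151923074 / 51333425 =-79678.14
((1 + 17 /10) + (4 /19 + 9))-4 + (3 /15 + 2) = 1921 /190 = 10.11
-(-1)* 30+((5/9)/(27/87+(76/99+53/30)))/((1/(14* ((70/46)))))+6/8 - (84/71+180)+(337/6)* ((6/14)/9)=-4826169003935/33608923236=-143.60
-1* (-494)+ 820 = 1314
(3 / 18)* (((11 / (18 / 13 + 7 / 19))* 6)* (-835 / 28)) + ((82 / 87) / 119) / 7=-23487657311 / 125519772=-187.12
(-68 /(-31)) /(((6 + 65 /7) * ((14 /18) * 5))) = 612 /16585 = 0.04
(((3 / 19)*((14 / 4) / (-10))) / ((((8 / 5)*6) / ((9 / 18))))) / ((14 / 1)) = -1 / 4864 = -0.00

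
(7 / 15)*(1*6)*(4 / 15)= 56 / 75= 0.75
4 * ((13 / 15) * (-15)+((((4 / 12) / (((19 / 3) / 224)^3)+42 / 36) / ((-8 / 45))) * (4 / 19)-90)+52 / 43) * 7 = -2756472364611 / 5603803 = -491893.16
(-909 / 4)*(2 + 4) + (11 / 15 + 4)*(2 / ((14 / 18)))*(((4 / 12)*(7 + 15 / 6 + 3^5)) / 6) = -25048 / 21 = -1192.76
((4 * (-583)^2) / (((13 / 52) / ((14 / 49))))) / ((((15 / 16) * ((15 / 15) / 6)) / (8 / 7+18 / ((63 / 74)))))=54295228416 / 245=221613177.21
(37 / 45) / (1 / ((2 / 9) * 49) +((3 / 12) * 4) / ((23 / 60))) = 83398 / 273915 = 0.30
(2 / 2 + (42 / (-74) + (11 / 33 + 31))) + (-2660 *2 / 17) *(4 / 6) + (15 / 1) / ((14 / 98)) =-45201 / 629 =-71.86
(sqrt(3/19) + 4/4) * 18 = 18 * sqrt(57)/19 + 18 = 25.15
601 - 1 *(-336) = 937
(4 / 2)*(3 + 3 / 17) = 108 / 17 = 6.35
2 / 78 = 1 / 39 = 0.03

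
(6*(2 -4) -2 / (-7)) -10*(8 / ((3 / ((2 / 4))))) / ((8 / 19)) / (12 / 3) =-1649 / 84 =-19.63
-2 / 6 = -1 / 3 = -0.33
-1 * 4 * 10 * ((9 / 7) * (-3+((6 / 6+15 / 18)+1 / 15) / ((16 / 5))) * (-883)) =-437085 / 4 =-109271.25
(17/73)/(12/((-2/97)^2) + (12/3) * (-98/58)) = 0.00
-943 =-943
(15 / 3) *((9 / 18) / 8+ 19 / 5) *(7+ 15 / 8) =21939 / 128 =171.40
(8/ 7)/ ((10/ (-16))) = -64/ 35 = -1.83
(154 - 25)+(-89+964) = 1004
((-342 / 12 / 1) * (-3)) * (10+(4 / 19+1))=1917 / 2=958.50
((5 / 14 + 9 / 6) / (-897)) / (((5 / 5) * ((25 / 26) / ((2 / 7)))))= -52 / 84525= -0.00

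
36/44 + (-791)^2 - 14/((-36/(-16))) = 61941884/99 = 625675.60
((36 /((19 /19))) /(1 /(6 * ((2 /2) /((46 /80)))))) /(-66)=-1440 /253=-5.69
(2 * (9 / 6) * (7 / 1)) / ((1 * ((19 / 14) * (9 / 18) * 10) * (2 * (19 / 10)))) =294 / 361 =0.81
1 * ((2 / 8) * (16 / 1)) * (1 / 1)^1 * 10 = 40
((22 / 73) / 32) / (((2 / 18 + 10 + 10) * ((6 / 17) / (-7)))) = -3927 / 422816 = -0.01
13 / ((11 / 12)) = 156 / 11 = 14.18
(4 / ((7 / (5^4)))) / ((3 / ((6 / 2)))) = 2500 / 7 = 357.14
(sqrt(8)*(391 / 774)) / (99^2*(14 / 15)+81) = 1955*sqrt(2) / 17857341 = 0.00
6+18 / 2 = 15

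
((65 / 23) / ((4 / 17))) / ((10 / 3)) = 663 / 184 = 3.60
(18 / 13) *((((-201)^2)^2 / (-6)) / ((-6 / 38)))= 31012575219 / 13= 2385582709.15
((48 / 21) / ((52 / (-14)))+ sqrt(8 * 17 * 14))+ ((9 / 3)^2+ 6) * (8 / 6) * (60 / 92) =3716 / 299+ 4 * sqrt(119) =56.06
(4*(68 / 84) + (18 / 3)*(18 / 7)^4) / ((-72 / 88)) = -21041812 / 64827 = -324.58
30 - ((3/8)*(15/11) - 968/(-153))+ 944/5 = 14269271/67320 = 211.96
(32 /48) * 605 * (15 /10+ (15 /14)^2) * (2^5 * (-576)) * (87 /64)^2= -7129884465 /196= -36376961.56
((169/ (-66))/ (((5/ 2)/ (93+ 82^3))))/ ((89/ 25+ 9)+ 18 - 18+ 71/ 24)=-3727876360/ 102421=-36397.58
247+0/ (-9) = 247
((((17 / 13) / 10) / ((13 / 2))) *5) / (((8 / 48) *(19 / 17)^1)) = 1734 / 3211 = 0.54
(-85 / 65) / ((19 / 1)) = -17 / 247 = -0.07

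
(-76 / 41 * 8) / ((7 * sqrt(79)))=-608 * sqrt(79) / 22673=-0.24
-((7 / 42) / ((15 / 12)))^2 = -4 / 225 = -0.02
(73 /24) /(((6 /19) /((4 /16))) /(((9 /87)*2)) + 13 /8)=1387 /3525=0.39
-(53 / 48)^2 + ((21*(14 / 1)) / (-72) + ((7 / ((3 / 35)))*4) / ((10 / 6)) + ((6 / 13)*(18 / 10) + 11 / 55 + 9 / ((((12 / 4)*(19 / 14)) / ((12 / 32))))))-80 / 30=540322117 / 2845440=189.89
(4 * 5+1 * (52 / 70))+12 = 1146 / 35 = 32.74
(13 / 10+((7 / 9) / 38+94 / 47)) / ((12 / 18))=2839 / 570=4.98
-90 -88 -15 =-193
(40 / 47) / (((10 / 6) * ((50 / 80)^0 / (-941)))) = -22584 / 47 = -480.51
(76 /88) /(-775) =-19 /17050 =-0.00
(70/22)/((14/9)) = 45/22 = 2.05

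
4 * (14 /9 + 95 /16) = 1079 /36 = 29.97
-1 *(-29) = 29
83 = 83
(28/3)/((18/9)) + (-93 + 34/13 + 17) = -2680/39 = -68.72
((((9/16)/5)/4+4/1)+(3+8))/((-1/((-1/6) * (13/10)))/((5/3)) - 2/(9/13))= -80379/640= -125.59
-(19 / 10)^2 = -361 / 100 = -3.61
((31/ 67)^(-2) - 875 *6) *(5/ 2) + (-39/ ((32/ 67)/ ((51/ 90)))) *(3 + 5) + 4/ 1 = -13479.50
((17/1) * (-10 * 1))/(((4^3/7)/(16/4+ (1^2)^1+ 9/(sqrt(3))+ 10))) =-375.52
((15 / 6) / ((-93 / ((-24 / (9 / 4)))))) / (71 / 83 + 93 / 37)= 0.09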